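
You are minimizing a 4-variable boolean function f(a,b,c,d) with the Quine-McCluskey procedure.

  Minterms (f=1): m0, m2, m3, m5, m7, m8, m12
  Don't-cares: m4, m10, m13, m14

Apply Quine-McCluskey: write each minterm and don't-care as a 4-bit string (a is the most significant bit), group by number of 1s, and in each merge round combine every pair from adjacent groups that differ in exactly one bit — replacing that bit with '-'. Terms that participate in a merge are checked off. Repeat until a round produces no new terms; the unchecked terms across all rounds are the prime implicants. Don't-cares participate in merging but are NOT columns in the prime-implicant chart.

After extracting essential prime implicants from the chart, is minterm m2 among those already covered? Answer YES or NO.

Round 0: 0000✓ 0010✓ 0011✓ 0100✓ 0101✓ 0111✓ 1000✓ 1010✓ 1100✓ 1101✓ 1110✓
Round 1: -000✓ -010✓ -100✓ -101✓ 0-00✓ 0-11 00-0✓ 001- 01-1 010-✓ 1-00✓ 1-10✓ 10-0✓ 11-0✓ 110-✓
Round 2: --00 -0-0 -10- 1--0
PIs = {--00, -0-0, -10-, 0-11, 001-, 01-1, 1--0}
Coverage chart:
  m0: --00,-0-0
  m2: -0-0,001-
  m3: 0-11,001-
  m5: -10-,01-1
  m7: 0-11,01-1
  m8: --00,-0-0,1--0
  m12: --00,-10-,1--0
(no essential prime implicants)

NO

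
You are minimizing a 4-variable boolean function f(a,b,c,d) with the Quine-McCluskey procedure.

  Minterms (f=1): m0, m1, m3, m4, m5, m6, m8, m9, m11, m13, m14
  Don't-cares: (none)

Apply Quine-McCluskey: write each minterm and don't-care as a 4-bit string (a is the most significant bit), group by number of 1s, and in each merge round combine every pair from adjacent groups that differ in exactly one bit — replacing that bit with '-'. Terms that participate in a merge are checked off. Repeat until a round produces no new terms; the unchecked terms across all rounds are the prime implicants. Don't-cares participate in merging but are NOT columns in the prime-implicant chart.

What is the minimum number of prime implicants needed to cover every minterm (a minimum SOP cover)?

size-2^0 implicants → 0000(✓)  0001(✓)  0011(✓)  0100(✓)  0101(✓)  0110(✓)  1000(✓)  1001(✓)  1011(✓)  1101(✓)  1110(✓)
size-2^1 implicants → -000(✓)  -001(✓)  -011(✓)  -101(✓)  -110  0-00(✓)  0-01(✓)  00-1(✓)  000-(✓)  01-0  010-(✓)  1-01(✓)  10-1(✓)  100-(✓)
size-2^2 implicants → --01  -0-1  -00-  0-0-
Unchecked terms (primes): --01, -0-1, -00-, -110, 0-0-, 01-0
Minterm coverage:
  m0 ⊆ -00-,0-0-
  m1 ⊆ --01,-0-1,-00-,0-0-
  m3 ⊆ -0-1 [E]
  m4 ⊆ 0-0-,01-0
  m5 ⊆ --01,0-0-
  m6 ⊆ -110,01-0
  m8 ⊆ -00- [E]
  m9 ⊆ --01,-0-1,-00-
  m11 ⊆ -0-1 [E]
  m13 ⊆ --01 [E]
  m14 ⊆ -110 [E]
E = {--01, -0-1, -00-, -110}
Petrick residual → 0-0-
Cover = c'd + b'd + b'c' + bcd' + a'c'  |cover|=5

5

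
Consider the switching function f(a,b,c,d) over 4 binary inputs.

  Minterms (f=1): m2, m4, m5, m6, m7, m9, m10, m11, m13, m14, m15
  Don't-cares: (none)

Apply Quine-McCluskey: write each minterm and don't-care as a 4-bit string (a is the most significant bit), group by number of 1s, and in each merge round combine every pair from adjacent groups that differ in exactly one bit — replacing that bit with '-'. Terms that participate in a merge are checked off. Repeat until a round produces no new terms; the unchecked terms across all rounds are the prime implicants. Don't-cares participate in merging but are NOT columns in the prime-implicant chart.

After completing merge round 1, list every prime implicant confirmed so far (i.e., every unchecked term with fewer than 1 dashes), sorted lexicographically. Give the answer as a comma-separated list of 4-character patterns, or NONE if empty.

Round 0: 0010✓ 0100✓ 0101✓ 0110✓ 0111✓ 1001✓ 1010✓ 1011✓ 1101✓ 1110✓ 1111✓
Round 1: -010✓ -101✓ -110✓ -111✓ 0-10✓ 01-0✓ 01-1✓ 010-✓ 011-✓ 1-01✓ 1-10✓ 1-11✓ 10-1✓ 101-✓ 11-1✓ 111-✓
Round 2: --10 -1-1 -11- 01-- 1--1 1-1-
PIs = {--10, -1-1, -11-, 01--, 1--1, 1-1-}

NONE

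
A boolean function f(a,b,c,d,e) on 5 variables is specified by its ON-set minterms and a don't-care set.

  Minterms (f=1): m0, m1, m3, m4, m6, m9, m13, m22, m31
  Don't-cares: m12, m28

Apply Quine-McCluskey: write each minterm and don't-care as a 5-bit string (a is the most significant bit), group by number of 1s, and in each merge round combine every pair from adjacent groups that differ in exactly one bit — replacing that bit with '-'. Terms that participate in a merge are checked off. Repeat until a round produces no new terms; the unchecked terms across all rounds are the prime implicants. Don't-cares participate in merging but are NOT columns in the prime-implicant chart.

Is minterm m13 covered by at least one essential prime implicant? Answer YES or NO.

[col 0] 00000*, 00001*, 00011*, 00100*, 00110*, 01001*, 01100*, 01101*, 10110*, 11100*, 11111
[col 1] -0110, -1100, 0-001, 0-100, 00-00, 000-1, 0000-, 001-0, 01-01, 0110-
Prime implicants: -0110, -1100, 0-001, 0-100, 00-00, 000-1, 0000-, 001-0, 01-01, 0110-, 11111
PI chart (minterm → PIs covering it):
  0 | 00-00,0000-
  1 | 0-001,000-1,0000-
  3 | 000-1  (sole → essential)
  4 | 0-100,00-00,001-0
  6 | -0110,001-0
  9 | 0-001,01-01
  13 | 01-01,0110-
  22 | -0110  (sole → essential)
  31 | 11111  (sole → essential)
Essential prime implicants: -0110, 000-1, 11111

NO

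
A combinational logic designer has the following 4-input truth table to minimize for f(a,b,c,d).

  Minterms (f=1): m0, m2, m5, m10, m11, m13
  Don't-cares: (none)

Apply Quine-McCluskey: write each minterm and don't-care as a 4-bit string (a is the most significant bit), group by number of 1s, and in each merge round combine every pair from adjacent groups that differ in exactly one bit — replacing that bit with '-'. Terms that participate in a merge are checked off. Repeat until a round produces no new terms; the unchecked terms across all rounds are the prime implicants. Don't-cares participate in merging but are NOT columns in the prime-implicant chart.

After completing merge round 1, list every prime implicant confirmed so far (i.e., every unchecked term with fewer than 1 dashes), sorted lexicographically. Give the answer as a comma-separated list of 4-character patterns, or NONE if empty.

NONE

[col 0] 0000*, 0010*, 0101*, 1010*, 1011*, 1101*
[col 1] -010, -101, 00-0, 101-
Prime implicants: -010, -101, 00-0, 101-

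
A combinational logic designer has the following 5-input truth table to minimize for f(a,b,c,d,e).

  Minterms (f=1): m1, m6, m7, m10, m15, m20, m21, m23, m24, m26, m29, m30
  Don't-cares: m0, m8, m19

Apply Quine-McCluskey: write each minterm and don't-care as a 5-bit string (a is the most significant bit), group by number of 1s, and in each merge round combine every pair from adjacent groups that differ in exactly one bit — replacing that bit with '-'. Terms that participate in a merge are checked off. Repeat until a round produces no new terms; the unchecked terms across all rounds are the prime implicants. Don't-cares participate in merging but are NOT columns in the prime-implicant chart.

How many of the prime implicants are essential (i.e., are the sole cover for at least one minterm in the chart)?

[col 0] 00000*, 00001*, 00110*, 00111*, 01000*, 01010*, 01111*, 10011*, 10100*, 10101*, 10111*, 11000*, 11010*, 11101*, 11110*
[col 1] -0111, -1000*, -1010*, 0-000, 0-111, 0000-, 0011-, 010-0*, 1-101, 10-11, 101-1, 1010-, 11-10, 110-0*
[col 2] -10-0
Prime implicants: -0111, -10-0, 0-000, 0-111, 0000-, 0011-, 1-101, 10-11, 101-1, 1010-, 11-10
PI chart (minterm → PIs covering it):
  1 | 0000-  (sole → essential)
  6 | 0011-  (sole → essential)
  7 | -0111,0-111,0011-
  10 | -10-0  (sole → essential)
  15 | 0-111  (sole → essential)
  20 | 1010-  (sole → essential)
  21 | 1-101,101-1,1010-
  23 | -0111,10-11,101-1
  24 | -10-0  (sole → essential)
  26 | -10-0,11-10
  29 | 1-101  (sole → essential)
  30 | 11-10  (sole → essential)
Essential prime implicants: -10-0, 0-111, 0000-, 0011-, 1-101, 1010-, 11-10

7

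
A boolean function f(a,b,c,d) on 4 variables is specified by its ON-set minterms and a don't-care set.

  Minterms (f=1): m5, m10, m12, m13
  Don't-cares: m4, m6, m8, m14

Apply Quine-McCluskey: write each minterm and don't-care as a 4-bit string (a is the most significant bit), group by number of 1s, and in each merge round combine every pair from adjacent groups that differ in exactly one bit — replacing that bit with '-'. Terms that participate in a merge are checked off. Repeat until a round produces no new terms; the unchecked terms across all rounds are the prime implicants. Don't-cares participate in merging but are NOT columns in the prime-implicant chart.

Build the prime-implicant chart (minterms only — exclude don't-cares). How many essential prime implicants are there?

2

[col 0] 0100*, 0101*, 0110*, 1000*, 1010*, 1100*, 1101*, 1110*
[col 1] -100*, -101*, -110*, 01-0*, 010-*, 1-00*, 1-10*, 10-0*, 11-0*, 110-*
[col 2] -1-0, -10-, 1--0
Prime implicants: -1-0, -10-, 1--0
PI chart (minterm → PIs covering it):
  5 | -10-  (sole → essential)
  10 | 1--0  (sole → essential)
  12 | -1-0,-10-,1--0
  13 | -10-  (sole → essential)
Essential prime implicants: -10-, 1--0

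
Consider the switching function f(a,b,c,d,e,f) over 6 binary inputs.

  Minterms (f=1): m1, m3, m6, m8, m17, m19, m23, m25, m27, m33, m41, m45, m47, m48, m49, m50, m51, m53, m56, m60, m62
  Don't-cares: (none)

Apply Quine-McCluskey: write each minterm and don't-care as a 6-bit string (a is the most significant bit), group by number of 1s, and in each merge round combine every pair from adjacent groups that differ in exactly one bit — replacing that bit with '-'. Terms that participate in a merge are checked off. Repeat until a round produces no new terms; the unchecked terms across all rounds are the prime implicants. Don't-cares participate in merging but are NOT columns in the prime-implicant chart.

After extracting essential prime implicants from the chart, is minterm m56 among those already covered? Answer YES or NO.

NO

Round 0: 000001✓ 000011✓ 000110 001000 010001✓ 010011✓ 010111✓ 011001✓ 011011✓ 100001✓ 101001✓ 101101✓ 101111✓ 110000✓ 110001✓ 110010✓ 110011✓ 110101✓ 111000✓ 111100✓ 111110✓
Round 1: -00001✓ -10001✓ -10011✓ 0-0001✓ 0-0011✓ 0000-1✓ 01-001✓ 01-011✓ 010-11 0100-1✓ 0110-1✓ 1-0001✓ 10-001 101-01 1011-1 11-000 110-01 1100-0✓ 1100-1✓ 11000-✓ 11001-✓ 111-00 1111-0
Round 2: --0001 -100-1 0-00-1 01-0-1 1100--
PIs = {--0001, -100-1, 0-00-1, 000110, 001000, 01-0-1, 010-11, 10-001, 101-01, 1011-1, 11-000, 110-01, 1100--, 111-00, 1111-0}
Coverage chart:
  m1: --0001,0-00-1
  m3: 0-00-1 ←essential
  m6: 000110 ←essential
  m8: 001000 ←essential
  m17: --0001,-100-1,0-00-1,01-0-1
  m19: -100-1,0-00-1,01-0-1,010-11
  m23: 010-11 ←essential
  m25: 01-0-1 ←essential
  m27: 01-0-1 ←essential
  m33: --0001,10-001
  m41: 10-001,101-01
  m45: 101-01,1011-1
  m47: 1011-1 ←essential
  m48: 11-000,1100--
  m49: --0001,-100-1,110-01,1100--
  m50: 1100-- ←essential
  m51: -100-1,1100--
  m53: 110-01 ←essential
  m56: 11-000,111-00
  m60: 111-00,1111-0
  m62: 1111-0 ←essential
Essential: 0-00-1, 000110, 001000, 01-0-1, 010-11, 1011-1, 110-01, 1100--, 1111-0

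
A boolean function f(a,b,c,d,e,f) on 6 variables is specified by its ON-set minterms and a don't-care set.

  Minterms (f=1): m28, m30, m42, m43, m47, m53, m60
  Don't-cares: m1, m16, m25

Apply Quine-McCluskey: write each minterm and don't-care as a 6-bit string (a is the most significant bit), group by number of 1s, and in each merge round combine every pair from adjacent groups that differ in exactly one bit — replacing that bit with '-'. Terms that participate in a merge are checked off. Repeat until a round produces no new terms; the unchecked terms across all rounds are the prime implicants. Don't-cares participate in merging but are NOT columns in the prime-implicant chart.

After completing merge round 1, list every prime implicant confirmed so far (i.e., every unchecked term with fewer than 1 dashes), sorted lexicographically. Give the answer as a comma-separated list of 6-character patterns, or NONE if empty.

000001, 010000, 011001, 110101

size-2^0 implicants → 000001  010000  011001  011100(✓)  011110(✓)  101010(✓)  101011(✓)  101111(✓)  110101  111100(✓)
size-2^1 implicants → -11100  0111-0  101-11  10101-
Unchecked terms (primes): -11100, 000001, 010000, 011001, 0111-0, 101-11, 10101-, 110101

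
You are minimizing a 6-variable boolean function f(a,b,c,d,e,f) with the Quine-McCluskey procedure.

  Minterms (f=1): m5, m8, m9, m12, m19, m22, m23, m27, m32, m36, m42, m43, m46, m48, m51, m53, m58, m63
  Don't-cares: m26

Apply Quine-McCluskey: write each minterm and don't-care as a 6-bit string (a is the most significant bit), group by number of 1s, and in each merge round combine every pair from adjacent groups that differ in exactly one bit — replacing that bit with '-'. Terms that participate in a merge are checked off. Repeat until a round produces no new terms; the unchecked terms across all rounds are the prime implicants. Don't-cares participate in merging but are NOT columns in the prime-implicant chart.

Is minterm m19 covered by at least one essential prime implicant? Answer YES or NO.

size-2^0 implicants → 000101  001000(✓)  001001(✓)  001100(✓)  010011(✓)  010110(✓)  010111(✓)  011010(✓)  011011(✓)  100000(✓)  100100(✓)  101010(✓)  101011(✓)  101110(✓)  110000(✓)  110011(✓)  110101  111010(✓)  111111
size-2^1 implicants → -10011  -11010  001-00  00100-  01-011  010-11  01011-  01101-  1-0000  1-1010  100-00  101-10  10101-
Unchecked terms (primes): -10011, -11010, 000101, 001-00, 00100-, 01-011, 010-11, 01011-, 01101-, 1-0000, 1-1010, 100-00, 101-10, 10101-, 110101, 111111
Minterm coverage:
  m5 ⊆ 000101 [E]
  m8 ⊆ 001-00,00100-
  m9 ⊆ 00100- [E]
  m12 ⊆ 001-00 [E]
  m19 ⊆ -10011,01-011,010-11
  m22 ⊆ 01011- [E]
  m23 ⊆ 010-11,01011-
  m27 ⊆ 01-011,01101-
  m32 ⊆ 1-0000,100-00
  m36 ⊆ 100-00 [E]
  m42 ⊆ 1-1010,101-10,10101-
  m43 ⊆ 10101- [E]
  m46 ⊆ 101-10 [E]
  m48 ⊆ 1-0000 [E]
  m51 ⊆ -10011 [E]
  m53 ⊆ 110101 [E]
  m58 ⊆ -11010,1-1010
  m63 ⊆ 111111 [E]
E = {-10011, 000101, 001-00, 00100-, 01011-, 1-0000, 100-00, 101-10, 10101-, 110101, 111111}

YES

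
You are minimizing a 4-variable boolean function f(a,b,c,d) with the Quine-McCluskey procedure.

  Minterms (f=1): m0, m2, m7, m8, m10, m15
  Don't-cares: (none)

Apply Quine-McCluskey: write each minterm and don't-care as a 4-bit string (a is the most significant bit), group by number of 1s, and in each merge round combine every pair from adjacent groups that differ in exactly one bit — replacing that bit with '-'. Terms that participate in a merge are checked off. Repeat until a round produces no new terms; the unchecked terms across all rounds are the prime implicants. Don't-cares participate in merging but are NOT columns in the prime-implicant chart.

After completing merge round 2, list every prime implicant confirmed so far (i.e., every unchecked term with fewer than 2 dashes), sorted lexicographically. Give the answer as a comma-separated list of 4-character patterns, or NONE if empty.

-111

Round 0: 0000✓ 0010✓ 0111✓ 1000✓ 1010✓ 1111✓
Round 1: -000✓ -010✓ -111 00-0✓ 10-0✓
Round 2: -0-0
PIs = {-0-0, -111}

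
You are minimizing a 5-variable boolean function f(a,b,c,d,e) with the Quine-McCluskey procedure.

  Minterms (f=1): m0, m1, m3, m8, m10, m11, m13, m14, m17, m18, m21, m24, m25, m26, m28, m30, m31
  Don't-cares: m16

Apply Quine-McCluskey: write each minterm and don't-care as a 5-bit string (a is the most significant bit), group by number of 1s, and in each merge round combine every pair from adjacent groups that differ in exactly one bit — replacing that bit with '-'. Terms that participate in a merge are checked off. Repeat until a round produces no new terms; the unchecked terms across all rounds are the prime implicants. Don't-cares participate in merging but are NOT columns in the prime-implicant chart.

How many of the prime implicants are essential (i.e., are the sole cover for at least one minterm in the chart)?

7

size-2^0 implicants → 00000(✓)  00001(✓)  00011(✓)  01000(✓)  01010(✓)  01011(✓)  01101  01110(✓)  10000(✓)  10001(✓)  10010(✓)  10101(✓)  11000(✓)  11001(✓)  11010(✓)  11100(✓)  11110(✓)  11111(✓)
size-2^1 implicants → -0000(✓)  -0001(✓)  -1000(✓)  -1010(✓)  -1110(✓)  0-000(✓)  0-011  000-1  0000-(✓)  01-10(✓)  010-0(✓)  0101-  1-000(✓)  1-001(✓)  1-010(✓)  10-01  100-0(✓)  1000-(✓)  11-00(✓)  11-10(✓)  110-0(✓)  1100-(✓)  111-0(✓)  1111-
size-2^2 implicants → --000  -000-  -1-10  -10-0  1-0-0  1-00-  11--0
Unchecked terms (primes): --000, -000-, -1-10, -10-0, 0-011, 000-1, 0101-, 01101, 1-0-0, 1-00-, 10-01, 11--0, 1111-
Minterm coverage:
  m0 ⊆ --000,-000-
  m1 ⊆ -000-,000-1
  m3 ⊆ 0-011,000-1
  m8 ⊆ --000,-10-0
  m10 ⊆ -1-10,-10-0,0101-
  m11 ⊆ 0-011,0101-
  m13 ⊆ 01101 [E]
  m14 ⊆ -1-10 [E]
  m17 ⊆ -000-,1-00-,10-01
  m18 ⊆ 1-0-0 [E]
  m21 ⊆ 10-01 [E]
  m24 ⊆ --000,-10-0,1-0-0,1-00-,11--0
  m25 ⊆ 1-00- [E]
  m26 ⊆ -1-10,-10-0,1-0-0,11--0
  m28 ⊆ 11--0 [E]
  m30 ⊆ -1-10,11--0,1111-
  m31 ⊆ 1111- [E]
E = {-1-10, 01101, 1-0-0, 1-00-, 10-01, 11--0, 1111-}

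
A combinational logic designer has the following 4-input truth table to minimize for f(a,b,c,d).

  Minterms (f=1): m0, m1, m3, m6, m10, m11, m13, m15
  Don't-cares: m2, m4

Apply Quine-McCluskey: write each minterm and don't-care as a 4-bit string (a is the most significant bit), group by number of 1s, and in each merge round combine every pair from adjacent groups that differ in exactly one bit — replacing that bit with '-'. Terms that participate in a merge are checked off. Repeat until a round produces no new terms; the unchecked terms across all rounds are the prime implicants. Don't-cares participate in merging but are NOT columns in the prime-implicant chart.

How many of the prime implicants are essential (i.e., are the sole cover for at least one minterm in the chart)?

4

size-2^0 implicants → 0000(✓)  0001(✓)  0010(✓)  0011(✓)  0100(✓)  0110(✓)  1010(✓)  1011(✓)  1101(✓)  1111(✓)
size-2^1 implicants → -010(✓)  -011(✓)  0-00(✓)  0-10(✓)  00-0(✓)  00-1(✓)  000-(✓)  001-(✓)  01-0(✓)  1-11  101-(✓)  11-1
size-2^2 implicants → -01-  0--0  00--
Unchecked terms (primes): -01-, 0--0, 00--, 1-11, 11-1
Minterm coverage:
  m0 ⊆ 0--0,00--
  m1 ⊆ 00-- [E]
  m3 ⊆ -01-,00--
  m6 ⊆ 0--0 [E]
  m10 ⊆ -01- [E]
  m11 ⊆ -01-,1-11
  m13 ⊆ 11-1 [E]
  m15 ⊆ 1-11,11-1
E = {-01-, 0--0, 00--, 11-1}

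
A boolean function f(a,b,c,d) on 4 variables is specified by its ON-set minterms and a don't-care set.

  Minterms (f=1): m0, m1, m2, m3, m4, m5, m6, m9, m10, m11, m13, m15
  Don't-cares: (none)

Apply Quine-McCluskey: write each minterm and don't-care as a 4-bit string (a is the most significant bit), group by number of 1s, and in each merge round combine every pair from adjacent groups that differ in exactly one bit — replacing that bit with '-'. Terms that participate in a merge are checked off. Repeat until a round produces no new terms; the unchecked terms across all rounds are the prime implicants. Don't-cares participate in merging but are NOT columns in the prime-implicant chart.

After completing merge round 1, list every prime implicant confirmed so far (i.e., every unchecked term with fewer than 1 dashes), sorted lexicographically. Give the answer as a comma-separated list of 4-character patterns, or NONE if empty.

size-2^0 implicants → 0000(✓)  0001(✓)  0010(✓)  0011(✓)  0100(✓)  0101(✓)  0110(✓)  1001(✓)  1010(✓)  1011(✓)  1101(✓)  1111(✓)
size-2^1 implicants → -001(✓)  -010(✓)  -011(✓)  -101(✓)  0-00(✓)  0-01(✓)  0-10(✓)  00-0(✓)  00-1(✓)  000-(✓)  001-(✓)  01-0(✓)  010-(✓)  1-01(✓)  1-11(✓)  10-1(✓)  101-(✓)  11-1(✓)
size-2^2 implicants → --01  -0-1  -01-  0--0  0-0-  00--  1--1
Unchecked terms (primes): --01, -0-1, -01-, 0--0, 0-0-, 00--, 1--1

NONE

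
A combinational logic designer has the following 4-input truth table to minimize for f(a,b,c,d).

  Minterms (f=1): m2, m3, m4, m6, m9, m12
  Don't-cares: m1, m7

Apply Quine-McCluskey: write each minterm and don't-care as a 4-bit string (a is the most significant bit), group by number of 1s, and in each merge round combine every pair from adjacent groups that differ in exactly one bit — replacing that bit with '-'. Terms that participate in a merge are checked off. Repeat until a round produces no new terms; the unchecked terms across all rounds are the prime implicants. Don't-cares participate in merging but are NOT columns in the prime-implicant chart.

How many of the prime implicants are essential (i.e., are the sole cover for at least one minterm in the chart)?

size-2^0 implicants → 0001(✓)  0010(✓)  0011(✓)  0100(✓)  0110(✓)  0111(✓)  1001(✓)  1100(✓)
size-2^1 implicants → -001  -100  0-10(✓)  0-11(✓)  00-1  001-(✓)  01-0  011-(✓)
size-2^2 implicants → 0-1-
Unchecked terms (primes): -001, -100, 0-1-, 00-1, 01-0
Minterm coverage:
  m2 ⊆ 0-1- [E]
  m3 ⊆ 0-1-,00-1
  m4 ⊆ -100,01-0
  m6 ⊆ 0-1-,01-0
  m9 ⊆ -001 [E]
  m12 ⊆ -100 [E]
E = {-001, -100, 0-1-}

3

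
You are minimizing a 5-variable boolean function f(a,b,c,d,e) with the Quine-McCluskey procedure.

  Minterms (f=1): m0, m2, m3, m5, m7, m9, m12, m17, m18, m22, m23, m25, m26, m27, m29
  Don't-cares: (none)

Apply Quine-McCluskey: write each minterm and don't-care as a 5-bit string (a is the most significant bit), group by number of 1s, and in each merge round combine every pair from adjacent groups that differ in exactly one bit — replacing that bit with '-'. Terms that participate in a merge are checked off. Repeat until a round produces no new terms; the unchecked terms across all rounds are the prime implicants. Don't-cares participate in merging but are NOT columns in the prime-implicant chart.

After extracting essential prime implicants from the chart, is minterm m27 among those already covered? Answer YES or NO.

NO

Round 0: 00000✓ 00010✓ 00011✓ 00101✓ 00111✓ 01001✓ 01100 10001✓ 10010✓ 10110✓ 10111✓ 11001✓ 11010✓ 11011✓ 11101✓
Round 1: -0010 -0111 -1001 00-11 000-0 0001- 001-1 1-001 1-010 10-10 1011- 11-01 110-1 1101-
PIs = {-0010, -0111, -1001, 00-11, 000-0, 0001-, 001-1, 01100, 1-001, 1-010, 10-10, 1011-, 11-01, 110-1, 1101-}
Coverage chart:
  m0: 000-0 ←essential
  m2: -0010,000-0,0001-
  m3: 00-11,0001-
  m5: 001-1 ←essential
  m7: -0111,00-11,001-1
  m9: -1001 ←essential
  m12: 01100 ←essential
  m17: 1-001 ←essential
  m18: -0010,1-010,10-10
  m22: 10-10,1011-
  m23: -0111,1011-
  m25: -1001,1-001,11-01,110-1
  m26: 1-010,1101-
  m27: 110-1,1101-
  m29: 11-01 ←essential
Essential: -1001, 000-0, 001-1, 01100, 1-001, 11-01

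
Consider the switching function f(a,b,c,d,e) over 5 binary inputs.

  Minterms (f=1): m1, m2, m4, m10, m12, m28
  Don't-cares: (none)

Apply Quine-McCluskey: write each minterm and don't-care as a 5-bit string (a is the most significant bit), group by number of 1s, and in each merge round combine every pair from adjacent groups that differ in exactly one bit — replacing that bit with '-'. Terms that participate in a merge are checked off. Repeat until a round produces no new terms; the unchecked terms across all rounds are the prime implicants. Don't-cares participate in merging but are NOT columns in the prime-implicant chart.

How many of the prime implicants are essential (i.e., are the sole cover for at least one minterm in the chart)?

[col 0] 00001, 00010*, 00100*, 01010*, 01100*, 11100*
[col 1] -1100, 0-010, 0-100
Prime implicants: -1100, 0-010, 0-100, 00001
PI chart (minterm → PIs covering it):
  1 | 00001  (sole → essential)
  2 | 0-010  (sole → essential)
  4 | 0-100  (sole → essential)
  10 | 0-010  (sole → essential)
  12 | -1100,0-100
  28 | -1100  (sole → essential)
Essential prime implicants: -1100, 0-010, 0-100, 00001

4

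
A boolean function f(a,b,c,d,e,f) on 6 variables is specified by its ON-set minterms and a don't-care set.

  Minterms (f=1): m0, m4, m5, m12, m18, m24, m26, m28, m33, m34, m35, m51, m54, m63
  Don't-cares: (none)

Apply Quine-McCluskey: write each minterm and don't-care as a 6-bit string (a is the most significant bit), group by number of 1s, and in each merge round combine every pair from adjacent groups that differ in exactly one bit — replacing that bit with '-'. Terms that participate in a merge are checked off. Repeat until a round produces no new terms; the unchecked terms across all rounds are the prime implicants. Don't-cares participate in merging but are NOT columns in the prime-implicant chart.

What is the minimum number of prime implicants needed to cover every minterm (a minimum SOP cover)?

10

[col 0] 000000*, 000100*, 000101*, 001100*, 010010*, 011000*, 011010*, 011100*, 100001*, 100010*, 100011*, 110011*, 110110, 111111
[col 1] 0-1100, 00-100, 000-00, 00010-, 01-010, 011-00, 0110-0, 1-0011, 1000-1, 10001-
Prime implicants: 0-1100, 00-100, 000-00, 00010-, 01-010, 011-00, 0110-0, 1-0011, 1000-1, 10001-, 110110, 111111
PI chart (minterm → PIs covering it):
  0 | 000-00  (sole → essential)
  4 | 00-100,000-00,00010-
  5 | 00010-  (sole → essential)
  12 | 0-1100,00-100
  18 | 01-010  (sole → essential)
  24 | 011-00,0110-0
  26 | 01-010,0110-0
  28 | 0-1100,011-00
  33 | 1000-1  (sole → essential)
  34 | 10001-  (sole → essential)
  35 | 1-0011,1000-1,10001-
  51 | 1-0011  (sole → essential)
  54 | 110110  (sole → essential)
  63 | 111111  (sole → essential)
Essential prime implicants: 000-00, 00010-, 01-010, 1-0011, 1000-1, 10001-, 110110, 111111
Petrick residual → 0-1100, 011-00
Minimum SOP uses 10 PIs: a'cde'f' + a'b'c'e'f' + a'b'c'de' + a'bd'ef' + a'bce'f' + ac'd'ef + ab'c'd'f + ab'c'd'e + abc'def' + abcdef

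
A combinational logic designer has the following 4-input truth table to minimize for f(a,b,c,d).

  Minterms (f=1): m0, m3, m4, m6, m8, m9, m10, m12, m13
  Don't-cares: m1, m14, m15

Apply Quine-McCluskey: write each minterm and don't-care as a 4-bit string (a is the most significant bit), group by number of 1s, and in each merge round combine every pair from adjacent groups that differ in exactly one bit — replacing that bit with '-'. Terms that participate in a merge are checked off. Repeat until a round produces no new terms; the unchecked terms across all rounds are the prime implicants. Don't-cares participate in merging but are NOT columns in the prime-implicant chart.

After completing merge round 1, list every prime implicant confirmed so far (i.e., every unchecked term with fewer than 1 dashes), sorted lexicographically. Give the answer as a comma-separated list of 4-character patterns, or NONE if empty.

NONE

[col 0] 0000*, 0001*, 0011*, 0100*, 0110*, 1000*, 1001*, 1010*, 1100*, 1101*, 1110*, 1111*
[col 1] -000*, -001*, -100*, -110*, 0-00*, 00-1, 000-*, 01-0*, 1-00*, 1-01*, 1-10*, 10-0*, 100-*, 11-0*, 11-1*, 110-*, 111-*
[col 2] --00, -00-, -1-0, 1--0, 1-0-, 11--
Prime implicants: --00, -00-, -1-0, 00-1, 1--0, 1-0-, 11--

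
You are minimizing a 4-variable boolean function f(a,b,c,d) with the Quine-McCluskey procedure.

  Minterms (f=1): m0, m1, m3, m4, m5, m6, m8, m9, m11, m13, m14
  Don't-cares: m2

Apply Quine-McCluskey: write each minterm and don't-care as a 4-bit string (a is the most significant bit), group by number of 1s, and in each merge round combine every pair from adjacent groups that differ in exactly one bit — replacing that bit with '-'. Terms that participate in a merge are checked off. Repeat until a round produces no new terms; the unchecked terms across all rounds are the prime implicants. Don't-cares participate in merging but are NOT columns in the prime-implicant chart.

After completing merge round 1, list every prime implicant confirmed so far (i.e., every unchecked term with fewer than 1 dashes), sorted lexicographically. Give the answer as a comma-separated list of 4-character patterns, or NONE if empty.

size-2^0 implicants → 0000(✓)  0001(✓)  0010(✓)  0011(✓)  0100(✓)  0101(✓)  0110(✓)  1000(✓)  1001(✓)  1011(✓)  1101(✓)  1110(✓)
size-2^1 implicants → -000(✓)  -001(✓)  -011(✓)  -101(✓)  -110  0-00(✓)  0-01(✓)  0-10(✓)  00-0(✓)  00-1(✓)  000-(✓)  001-(✓)  01-0(✓)  010-(✓)  1-01(✓)  10-1(✓)  100-(✓)
size-2^2 implicants → --01  -0-1  -00-  0--0  0-0-  00--
Unchecked terms (primes): --01, -0-1, -00-, -110, 0--0, 0-0-, 00--

NONE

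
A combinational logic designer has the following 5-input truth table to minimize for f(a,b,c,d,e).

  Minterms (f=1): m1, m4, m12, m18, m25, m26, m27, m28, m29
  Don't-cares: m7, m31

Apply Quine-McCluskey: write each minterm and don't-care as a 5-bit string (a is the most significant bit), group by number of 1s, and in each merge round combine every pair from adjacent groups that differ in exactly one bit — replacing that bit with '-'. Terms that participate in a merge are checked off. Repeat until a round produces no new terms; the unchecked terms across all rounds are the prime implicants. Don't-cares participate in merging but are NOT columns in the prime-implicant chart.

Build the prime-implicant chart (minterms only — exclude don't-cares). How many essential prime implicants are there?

Round 0: 00001 00100✓ 00111 01100✓ 10010✓ 11001✓ 11010✓ 11011✓ 11100✓ 11101✓ 11111✓
Round 1: -1100 0-100 1-010 11-01✓ 11-11✓ 110-1✓ 1101- 111-1✓ 1110-
Round 2: 11--1
PIs = {-1100, 0-100, 00001, 00111, 1-010, 11--1, 1101-, 1110-}
Coverage chart:
  m1: 00001 ←essential
  m4: 0-100 ←essential
  m12: -1100,0-100
  m18: 1-010 ←essential
  m25: 11--1 ←essential
  m26: 1-010,1101-
  m27: 11--1,1101-
  m28: -1100,1110-
  m29: 11--1,1110-
Essential: 0-100, 00001, 1-010, 11--1

4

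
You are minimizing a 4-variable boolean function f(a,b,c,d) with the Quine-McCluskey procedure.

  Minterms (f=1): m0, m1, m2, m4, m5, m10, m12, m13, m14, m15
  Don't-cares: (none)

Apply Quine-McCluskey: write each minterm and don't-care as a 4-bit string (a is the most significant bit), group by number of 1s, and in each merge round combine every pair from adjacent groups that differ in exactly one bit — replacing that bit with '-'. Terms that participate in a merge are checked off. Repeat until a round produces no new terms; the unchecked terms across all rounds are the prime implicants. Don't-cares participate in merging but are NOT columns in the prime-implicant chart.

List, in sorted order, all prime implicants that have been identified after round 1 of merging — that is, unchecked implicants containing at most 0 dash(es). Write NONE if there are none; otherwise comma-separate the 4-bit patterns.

[col 0] 0000*, 0001*, 0010*, 0100*, 0101*, 1010*, 1100*, 1101*, 1110*, 1111*
[col 1] -010, -100*, -101*, 0-00*, 0-01*, 00-0, 000-*, 010-*, 1-10, 11-0*, 11-1*, 110-*, 111-*
[col 2] -10-, 0-0-, 11--
Prime implicants: -010, -10-, 0-0-, 00-0, 1-10, 11--

NONE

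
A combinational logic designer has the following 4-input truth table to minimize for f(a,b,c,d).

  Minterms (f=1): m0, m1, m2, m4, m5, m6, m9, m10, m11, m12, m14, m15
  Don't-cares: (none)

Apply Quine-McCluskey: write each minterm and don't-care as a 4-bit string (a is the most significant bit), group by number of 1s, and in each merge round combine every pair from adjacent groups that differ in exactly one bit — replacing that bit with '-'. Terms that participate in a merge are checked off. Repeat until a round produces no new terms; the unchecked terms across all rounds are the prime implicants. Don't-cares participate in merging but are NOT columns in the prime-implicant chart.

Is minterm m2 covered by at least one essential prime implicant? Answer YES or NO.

size-2^0 implicants → 0000(✓)  0001(✓)  0010(✓)  0100(✓)  0101(✓)  0110(✓)  1001(✓)  1010(✓)  1011(✓)  1100(✓)  1110(✓)  1111(✓)
size-2^1 implicants → -001  -010(✓)  -100(✓)  -110(✓)  0-00(✓)  0-01(✓)  0-10(✓)  00-0(✓)  000-(✓)  01-0(✓)  010-(✓)  1-10(✓)  1-11(✓)  10-1  101-(✓)  11-0(✓)  111-(✓)
size-2^2 implicants → --10  -1-0  0--0  0-0-  1-1-
Unchecked terms (primes): --10, -001, -1-0, 0--0, 0-0-, 1-1-, 10-1
Minterm coverage:
  m0 ⊆ 0--0,0-0-
  m1 ⊆ -001,0-0-
  m2 ⊆ --10,0--0
  m4 ⊆ -1-0,0--0,0-0-
  m5 ⊆ 0-0- [E]
  m6 ⊆ --10,-1-0,0--0
  m9 ⊆ -001,10-1
  m10 ⊆ --10,1-1-
  m11 ⊆ 1-1-,10-1
  m12 ⊆ -1-0 [E]
  m14 ⊆ --10,-1-0,1-1-
  m15 ⊆ 1-1- [E]
E = {-1-0, 0-0-, 1-1-}

NO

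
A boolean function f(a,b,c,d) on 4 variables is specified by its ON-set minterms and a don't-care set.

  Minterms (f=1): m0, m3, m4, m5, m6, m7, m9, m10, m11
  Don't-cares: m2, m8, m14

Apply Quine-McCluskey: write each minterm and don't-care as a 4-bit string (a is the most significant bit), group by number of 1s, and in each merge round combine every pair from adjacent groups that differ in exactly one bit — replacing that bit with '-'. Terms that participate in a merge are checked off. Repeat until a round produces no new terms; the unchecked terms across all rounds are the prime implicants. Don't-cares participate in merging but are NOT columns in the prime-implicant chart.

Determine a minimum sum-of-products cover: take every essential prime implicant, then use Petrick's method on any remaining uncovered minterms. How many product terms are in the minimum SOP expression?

4

Round 0: 0000✓ 0010✓ 0011✓ 0100✓ 0101✓ 0110✓ 0111✓ 1000✓ 1001✓ 1010✓ 1011✓ 1110✓
Round 1: -000✓ -010✓ -011✓ -110✓ 0-00✓ 0-10✓ 0-11✓ 00-0✓ 001-✓ 01-0✓ 01-1✓ 010-✓ 011-✓ 1-10✓ 10-0✓ 10-1✓ 100-✓ 101-✓
Round 2: --10 -0-0 -01- 0--0 0-1- 01-- 10--
PIs = {--10, -0-0, -01-, 0--0, 0-1-, 01--, 10--}
Coverage chart:
  m0: -0-0,0--0
  m3: -01-,0-1-
  m4: 0--0,01--
  m5: 01-- ←essential
  m6: --10,0--0,0-1-,01--
  m7: 0-1-,01--
  m9: 10-- ←essential
  m10: --10,-0-0,-01-,10--
  m11: -01-,10--
Essential: 01--, 10--
Petrick residual → -0-0, -01-
Min cover (4 terms): b'd' + b'c + a'b + ab'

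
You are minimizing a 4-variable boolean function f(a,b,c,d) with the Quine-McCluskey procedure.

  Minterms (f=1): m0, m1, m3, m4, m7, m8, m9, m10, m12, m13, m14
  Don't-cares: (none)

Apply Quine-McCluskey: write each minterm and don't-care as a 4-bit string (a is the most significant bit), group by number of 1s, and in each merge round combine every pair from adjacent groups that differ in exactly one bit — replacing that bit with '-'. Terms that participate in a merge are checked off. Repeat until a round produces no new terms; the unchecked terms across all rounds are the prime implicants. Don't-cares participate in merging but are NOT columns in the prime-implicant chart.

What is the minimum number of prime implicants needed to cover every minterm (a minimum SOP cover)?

5

size-2^0 implicants → 0000(✓)  0001(✓)  0011(✓)  0100(✓)  0111(✓)  1000(✓)  1001(✓)  1010(✓)  1100(✓)  1101(✓)  1110(✓)
size-2^1 implicants → -000(✓)  -001(✓)  -100(✓)  0-00(✓)  0-11  00-1  000-(✓)  1-00(✓)  1-01(✓)  1-10(✓)  10-0(✓)  100-(✓)  11-0(✓)  110-(✓)
size-2^2 implicants → --00  -00-  1--0  1-0-
Unchecked terms (primes): --00, -00-, 0-11, 00-1, 1--0, 1-0-
Minterm coverage:
  m0 ⊆ --00,-00-
  m1 ⊆ -00-,00-1
  m3 ⊆ 0-11,00-1
  m4 ⊆ --00 [E]
  m7 ⊆ 0-11 [E]
  m8 ⊆ --00,-00-,1--0,1-0-
  m9 ⊆ -00-,1-0-
  m10 ⊆ 1--0 [E]
  m12 ⊆ --00,1--0,1-0-
  m13 ⊆ 1-0- [E]
  m14 ⊆ 1--0 [E]
E = {--00, 0-11, 1--0, 1-0-}
Petrick residual → -00-
Cover = c'd' + b'c' + a'cd + ad' + ac'  |cover|=5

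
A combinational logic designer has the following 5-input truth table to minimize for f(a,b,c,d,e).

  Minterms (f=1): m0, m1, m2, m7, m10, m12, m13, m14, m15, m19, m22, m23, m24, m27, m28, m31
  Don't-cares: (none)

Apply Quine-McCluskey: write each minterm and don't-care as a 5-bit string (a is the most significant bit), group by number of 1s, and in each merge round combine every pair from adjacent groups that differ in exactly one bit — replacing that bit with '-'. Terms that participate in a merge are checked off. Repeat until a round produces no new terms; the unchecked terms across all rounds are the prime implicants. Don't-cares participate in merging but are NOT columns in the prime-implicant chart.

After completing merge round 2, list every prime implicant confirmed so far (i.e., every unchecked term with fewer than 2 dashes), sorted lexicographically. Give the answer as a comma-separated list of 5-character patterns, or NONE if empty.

Round 0: 00000✓ 00001✓ 00010✓ 00111✓ 01010✓ 01100✓ 01101✓ 01110✓ 01111✓ 10011✓ 10110✓ 10111✓ 11000✓ 11011✓ 11100✓ 11111✓
Round 1: -0111✓ -1100 -1111✓ 0-010 0-111✓ 000-0 0000- 01-10 011-0✓ 011-1✓ 0110-✓ 0111-✓ 1-011✓ 1-111✓ 10-11✓ 1011- 11-00 11-11✓
Round 2: --111 011-- 1--11
PIs = {--111, -1100, 0-010, 000-0, 0000-, 01-10, 011--, 1--11, 1011-, 11-00}

-1100, 0-010, 000-0, 0000-, 01-10, 1011-, 11-00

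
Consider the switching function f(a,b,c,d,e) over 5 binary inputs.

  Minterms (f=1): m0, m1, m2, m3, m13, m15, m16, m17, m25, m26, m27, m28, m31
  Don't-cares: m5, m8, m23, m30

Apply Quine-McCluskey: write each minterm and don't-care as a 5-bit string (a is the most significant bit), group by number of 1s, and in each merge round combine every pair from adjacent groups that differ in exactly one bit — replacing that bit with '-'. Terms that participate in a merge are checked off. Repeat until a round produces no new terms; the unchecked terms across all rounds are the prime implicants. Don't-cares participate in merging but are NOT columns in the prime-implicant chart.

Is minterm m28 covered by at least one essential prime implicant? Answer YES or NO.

YES

Round 0: 00000✓ 00001✓ 00010✓ 00011✓ 00101✓ 01000✓ 01101✓ 01111✓ 10000✓ 10001✓ 10111✓ 11001✓ 11010✓ 11011✓ 11100✓ 11110✓ 11111✓
Round 1: -0000✓ -0001✓ -1111 0-000 0-101 00-01 000-0✓ 000-1✓ 0000-✓ 0001-✓ 011-1 1-001 1-111 1000-✓ 11-10✓ 11-11✓ 110-1 1101-✓ 111-0 1111-✓
Round 2: -000- 000-- 11-1-
PIs = {-000-, -1111, 0-000, 0-101, 00-01, 000--, 011-1, 1-001, 1-111, 11-1-, 110-1, 111-0}
Coverage chart:
  m0: -000-,0-000,000--
  m1: -000-,00-01,000--
  m2: 000-- ←essential
  m3: 000-- ←essential
  m13: 0-101,011-1
  m15: -1111,011-1
  m16: -000- ←essential
  m17: -000-,1-001
  m25: 1-001,110-1
  m26: 11-1- ←essential
  m27: 11-1-,110-1
  m28: 111-0 ←essential
  m31: -1111,1-111,11-1-
Essential: -000-, 000--, 11-1-, 111-0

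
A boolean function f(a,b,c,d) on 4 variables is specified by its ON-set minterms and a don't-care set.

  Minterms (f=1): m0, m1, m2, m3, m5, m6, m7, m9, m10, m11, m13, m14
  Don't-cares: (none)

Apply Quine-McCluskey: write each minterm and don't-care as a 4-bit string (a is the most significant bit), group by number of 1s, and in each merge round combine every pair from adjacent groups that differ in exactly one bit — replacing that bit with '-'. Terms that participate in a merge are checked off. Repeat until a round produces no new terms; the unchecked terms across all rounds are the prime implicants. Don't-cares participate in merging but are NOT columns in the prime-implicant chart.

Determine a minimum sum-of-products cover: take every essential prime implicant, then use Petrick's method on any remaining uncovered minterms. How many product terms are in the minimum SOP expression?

[col 0] 0000*, 0001*, 0010*, 0011*, 0101*, 0110*, 0111*, 1001*, 1010*, 1011*, 1101*, 1110*
[col 1] -001*, -010*, -011*, -101*, -110*, 0-01*, 0-10*, 0-11*, 00-0*, 00-1*, 000-*, 001-*, 01-1*, 011-*, 1-01*, 1-10*, 10-1*, 101-*
[col 2] --01, --10, -0-1, -01-, 0--1, 0-1-, 00--
Prime implicants: --01, --10, -0-1, -01-, 0--1, 0-1-, 00--
PI chart (minterm → PIs covering it):
  0 | 00--  (sole → essential)
  1 | --01,-0-1,0--1,00--
  2 | --10,-01-,0-1-,00--
  3 | -0-1,-01-,0--1,0-1-,00--
  5 | --01,0--1
  6 | --10,0-1-
  7 | 0--1,0-1-
  9 | --01,-0-1
  10 | --10,-01-
  11 | -0-1,-01-
  13 | --01  (sole → essential)
  14 | --10  (sole → essential)
Essential prime implicants: --01, --10, 00--
Petrick residual → -0-1, 0--1
Minimum SOP uses 5 PIs: c'd + cd' + b'd + a'd + a'b'

5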